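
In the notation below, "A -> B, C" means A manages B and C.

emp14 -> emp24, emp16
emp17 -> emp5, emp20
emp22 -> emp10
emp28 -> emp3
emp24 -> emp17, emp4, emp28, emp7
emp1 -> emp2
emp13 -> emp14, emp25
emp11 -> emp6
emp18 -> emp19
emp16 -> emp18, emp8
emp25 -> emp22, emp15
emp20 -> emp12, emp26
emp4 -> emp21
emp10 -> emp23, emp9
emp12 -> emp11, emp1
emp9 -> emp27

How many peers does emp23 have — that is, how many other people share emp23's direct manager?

emp23 reports to emp10. emp10's other direct reports are emp9 — 1 peer.

1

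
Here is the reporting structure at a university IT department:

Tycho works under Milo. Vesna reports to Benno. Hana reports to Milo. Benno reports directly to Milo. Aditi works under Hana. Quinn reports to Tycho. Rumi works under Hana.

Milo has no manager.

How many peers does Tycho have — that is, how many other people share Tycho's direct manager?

Tycho reports to Milo. Milo's other direct reports are Benno, Hana — 2 peers.

2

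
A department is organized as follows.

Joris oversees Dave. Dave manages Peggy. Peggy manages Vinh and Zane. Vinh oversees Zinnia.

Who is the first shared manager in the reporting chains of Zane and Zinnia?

Peggy

Zane's chain of managers is Peggy, Dave, Joris. Zinnia's chain of managers is Vinh, Peggy, Dave, Joris. The first manager that appears in both chains is Peggy.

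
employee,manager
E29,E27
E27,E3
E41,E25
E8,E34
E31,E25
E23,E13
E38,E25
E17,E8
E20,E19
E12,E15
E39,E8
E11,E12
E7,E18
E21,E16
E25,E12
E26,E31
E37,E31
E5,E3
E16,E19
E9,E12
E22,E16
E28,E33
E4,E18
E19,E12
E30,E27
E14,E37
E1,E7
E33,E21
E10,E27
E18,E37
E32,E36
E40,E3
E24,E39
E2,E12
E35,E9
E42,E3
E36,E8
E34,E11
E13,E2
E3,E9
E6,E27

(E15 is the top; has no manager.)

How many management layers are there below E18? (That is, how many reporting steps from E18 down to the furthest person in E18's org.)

2

The longest chain under E18 runs E18 → E7 → E1, which is 2 levels below E18.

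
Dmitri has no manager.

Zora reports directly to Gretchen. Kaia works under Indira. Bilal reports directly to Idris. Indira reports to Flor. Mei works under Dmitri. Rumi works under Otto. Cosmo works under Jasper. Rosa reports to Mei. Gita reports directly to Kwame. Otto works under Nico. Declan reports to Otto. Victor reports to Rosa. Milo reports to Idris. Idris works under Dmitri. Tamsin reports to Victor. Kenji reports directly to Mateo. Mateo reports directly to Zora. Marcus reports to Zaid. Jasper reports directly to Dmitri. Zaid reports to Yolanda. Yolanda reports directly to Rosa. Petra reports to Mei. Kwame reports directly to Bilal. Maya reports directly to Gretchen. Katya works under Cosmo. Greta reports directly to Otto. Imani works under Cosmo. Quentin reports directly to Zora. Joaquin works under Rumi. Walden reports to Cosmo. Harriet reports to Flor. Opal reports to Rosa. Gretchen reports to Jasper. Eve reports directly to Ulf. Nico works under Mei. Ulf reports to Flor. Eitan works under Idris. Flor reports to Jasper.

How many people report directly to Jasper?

Jasper directly manages Flor, Cosmo, Gretchen. That is 3 direct reports.

3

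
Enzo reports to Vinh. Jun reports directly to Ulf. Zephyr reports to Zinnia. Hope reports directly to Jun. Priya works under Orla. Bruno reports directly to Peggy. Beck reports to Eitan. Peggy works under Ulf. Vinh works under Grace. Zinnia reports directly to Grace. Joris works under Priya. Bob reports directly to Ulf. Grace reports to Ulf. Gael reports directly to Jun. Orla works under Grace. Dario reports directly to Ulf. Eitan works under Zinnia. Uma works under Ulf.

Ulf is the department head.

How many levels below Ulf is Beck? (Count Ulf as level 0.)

4

Chain from Beck up to Ulf: Beck → Eitan → Zinnia → Grace → Ulf. That is 4 steps up, so Beck is 4 levels below Ulf.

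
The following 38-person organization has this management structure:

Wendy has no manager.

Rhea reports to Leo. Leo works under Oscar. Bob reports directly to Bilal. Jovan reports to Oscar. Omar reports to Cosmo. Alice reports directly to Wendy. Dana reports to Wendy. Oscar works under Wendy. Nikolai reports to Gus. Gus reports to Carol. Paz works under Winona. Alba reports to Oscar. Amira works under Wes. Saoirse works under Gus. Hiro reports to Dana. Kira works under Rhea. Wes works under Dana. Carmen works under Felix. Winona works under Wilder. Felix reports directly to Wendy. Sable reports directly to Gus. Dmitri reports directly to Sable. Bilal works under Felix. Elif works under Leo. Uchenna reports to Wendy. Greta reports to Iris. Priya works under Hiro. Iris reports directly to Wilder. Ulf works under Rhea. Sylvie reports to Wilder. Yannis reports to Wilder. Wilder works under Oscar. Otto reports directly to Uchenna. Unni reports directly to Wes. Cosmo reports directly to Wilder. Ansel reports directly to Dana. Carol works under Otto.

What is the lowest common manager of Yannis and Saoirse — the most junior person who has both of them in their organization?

Yannis's chain of managers is Wilder, Oscar, Wendy. Saoirse's chain of managers is Gus, Carol, Otto, Uchenna, Wendy. The first manager that appears in both chains is Wendy.

Wendy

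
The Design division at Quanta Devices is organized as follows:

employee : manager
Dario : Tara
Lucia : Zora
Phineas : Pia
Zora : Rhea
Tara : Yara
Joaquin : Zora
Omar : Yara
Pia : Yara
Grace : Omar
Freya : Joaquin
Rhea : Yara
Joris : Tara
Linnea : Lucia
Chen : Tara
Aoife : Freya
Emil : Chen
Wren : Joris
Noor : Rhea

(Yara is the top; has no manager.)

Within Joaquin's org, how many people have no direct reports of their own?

1

The only person in Joaquin's organization with no one reporting to them is Aoife. That is 1.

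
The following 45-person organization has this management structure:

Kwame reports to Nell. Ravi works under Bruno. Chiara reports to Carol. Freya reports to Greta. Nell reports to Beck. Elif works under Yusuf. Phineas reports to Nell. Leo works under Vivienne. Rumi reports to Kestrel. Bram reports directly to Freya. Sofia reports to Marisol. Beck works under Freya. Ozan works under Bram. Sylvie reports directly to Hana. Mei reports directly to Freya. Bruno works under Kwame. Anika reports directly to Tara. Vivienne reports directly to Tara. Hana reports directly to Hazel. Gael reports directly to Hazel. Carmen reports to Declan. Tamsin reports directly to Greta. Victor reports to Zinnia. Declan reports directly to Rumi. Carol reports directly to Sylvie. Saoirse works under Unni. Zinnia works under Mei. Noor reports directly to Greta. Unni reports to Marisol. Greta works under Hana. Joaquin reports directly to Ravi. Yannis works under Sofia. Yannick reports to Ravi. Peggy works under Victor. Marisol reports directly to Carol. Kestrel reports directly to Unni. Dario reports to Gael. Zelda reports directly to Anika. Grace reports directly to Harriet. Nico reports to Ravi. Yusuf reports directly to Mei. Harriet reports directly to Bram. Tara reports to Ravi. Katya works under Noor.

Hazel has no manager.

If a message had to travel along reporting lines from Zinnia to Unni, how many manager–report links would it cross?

8

Zinnia is 4 levels below Hana, and Unni is 4 levels below Hana (their lowest common manager). The shortest path runs up from Zinnia to Hana and back down to Unni: 4 + 4 = 8 links.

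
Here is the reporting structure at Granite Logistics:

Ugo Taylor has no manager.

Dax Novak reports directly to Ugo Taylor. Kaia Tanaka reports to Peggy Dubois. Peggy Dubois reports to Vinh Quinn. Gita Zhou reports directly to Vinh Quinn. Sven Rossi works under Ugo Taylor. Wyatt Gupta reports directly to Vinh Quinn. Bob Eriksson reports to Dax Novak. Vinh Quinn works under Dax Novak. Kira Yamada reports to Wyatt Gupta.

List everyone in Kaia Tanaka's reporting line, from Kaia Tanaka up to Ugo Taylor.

Kaia Tanaka -> Peggy Dubois -> Vinh Quinn -> Dax Novak -> Ugo Taylor

Kaia Tanaka reports to Peggy Dubois. Peggy Dubois reports to Vinh Quinn. Vinh Quinn reports to Dax Novak. Dax Novak reports to Ugo Taylor. Ugo Taylor is at the top.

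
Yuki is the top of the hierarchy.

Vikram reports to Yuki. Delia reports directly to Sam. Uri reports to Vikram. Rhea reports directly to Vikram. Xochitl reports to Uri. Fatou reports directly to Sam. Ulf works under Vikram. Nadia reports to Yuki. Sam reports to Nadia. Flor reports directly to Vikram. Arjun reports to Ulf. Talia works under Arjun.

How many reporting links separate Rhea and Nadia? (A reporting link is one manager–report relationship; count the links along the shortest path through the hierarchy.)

Rhea is 2 levels below Yuki, and Nadia is 1 level below Yuki (their lowest common manager). The shortest path runs up from Rhea to Yuki and back down to Nadia: 2 + 1 = 3 links.

3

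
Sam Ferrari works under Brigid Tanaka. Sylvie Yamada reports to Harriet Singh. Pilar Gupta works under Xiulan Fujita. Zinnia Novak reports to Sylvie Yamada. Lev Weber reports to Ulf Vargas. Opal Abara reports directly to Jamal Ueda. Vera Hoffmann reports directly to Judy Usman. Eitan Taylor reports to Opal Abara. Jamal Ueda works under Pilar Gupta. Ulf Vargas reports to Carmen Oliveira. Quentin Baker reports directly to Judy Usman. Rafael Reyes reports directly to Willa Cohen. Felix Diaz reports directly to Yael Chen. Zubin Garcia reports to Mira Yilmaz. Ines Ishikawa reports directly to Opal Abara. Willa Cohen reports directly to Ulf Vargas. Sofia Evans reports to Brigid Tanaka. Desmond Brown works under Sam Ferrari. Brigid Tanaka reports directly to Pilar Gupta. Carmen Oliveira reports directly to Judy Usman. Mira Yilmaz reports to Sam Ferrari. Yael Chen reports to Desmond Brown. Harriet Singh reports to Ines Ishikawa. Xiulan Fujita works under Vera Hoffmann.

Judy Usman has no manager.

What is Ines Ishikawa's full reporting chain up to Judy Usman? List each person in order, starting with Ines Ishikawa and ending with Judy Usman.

Ines Ishikawa reports to Opal Abara. Opal Abara reports to Jamal Ueda. Jamal Ueda reports to Pilar Gupta. Pilar Gupta reports to Xiulan Fujita. Xiulan Fujita reports to Vera Hoffmann. Vera Hoffmann reports to Judy Usman. Judy Usman is at the top.

Ines Ishikawa -> Opal Abara -> Jamal Ueda -> Pilar Gupta -> Xiulan Fujita -> Vera Hoffmann -> Judy Usman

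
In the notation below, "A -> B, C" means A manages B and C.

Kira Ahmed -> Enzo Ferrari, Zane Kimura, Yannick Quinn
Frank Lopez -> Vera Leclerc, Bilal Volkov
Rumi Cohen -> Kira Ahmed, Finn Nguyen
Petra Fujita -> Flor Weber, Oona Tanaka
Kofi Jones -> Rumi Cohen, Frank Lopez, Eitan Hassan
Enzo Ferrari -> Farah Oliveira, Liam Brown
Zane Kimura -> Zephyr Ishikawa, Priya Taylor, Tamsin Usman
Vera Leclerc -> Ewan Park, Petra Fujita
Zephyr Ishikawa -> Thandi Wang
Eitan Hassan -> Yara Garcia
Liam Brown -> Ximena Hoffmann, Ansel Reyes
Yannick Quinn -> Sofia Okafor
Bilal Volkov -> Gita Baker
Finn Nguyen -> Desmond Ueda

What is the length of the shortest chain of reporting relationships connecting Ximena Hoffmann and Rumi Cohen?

4

Ximena Hoffmann is in Rumi Cohen's organization: the chain from Ximena Hoffmann up to Rumi Cohen is Ximena Hoffmann → Liam Brown → Enzo Ferrari → Kira Ahmed → Rumi Cohen, which is 4 links.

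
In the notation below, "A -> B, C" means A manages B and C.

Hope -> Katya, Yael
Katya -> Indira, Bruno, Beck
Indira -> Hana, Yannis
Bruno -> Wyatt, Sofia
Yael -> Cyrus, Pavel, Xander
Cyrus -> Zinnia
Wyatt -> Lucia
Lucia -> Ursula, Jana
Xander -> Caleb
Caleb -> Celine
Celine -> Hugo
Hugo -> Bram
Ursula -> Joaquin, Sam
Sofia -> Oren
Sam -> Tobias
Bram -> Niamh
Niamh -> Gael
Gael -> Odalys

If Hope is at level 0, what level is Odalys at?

Chain from Odalys up to Hope: Odalys → Gael → Niamh → Bram → Hugo → Celine → Caleb → Xander → Yael → Hope. That is 9 steps up, so Odalys is 9 levels below Hope.

9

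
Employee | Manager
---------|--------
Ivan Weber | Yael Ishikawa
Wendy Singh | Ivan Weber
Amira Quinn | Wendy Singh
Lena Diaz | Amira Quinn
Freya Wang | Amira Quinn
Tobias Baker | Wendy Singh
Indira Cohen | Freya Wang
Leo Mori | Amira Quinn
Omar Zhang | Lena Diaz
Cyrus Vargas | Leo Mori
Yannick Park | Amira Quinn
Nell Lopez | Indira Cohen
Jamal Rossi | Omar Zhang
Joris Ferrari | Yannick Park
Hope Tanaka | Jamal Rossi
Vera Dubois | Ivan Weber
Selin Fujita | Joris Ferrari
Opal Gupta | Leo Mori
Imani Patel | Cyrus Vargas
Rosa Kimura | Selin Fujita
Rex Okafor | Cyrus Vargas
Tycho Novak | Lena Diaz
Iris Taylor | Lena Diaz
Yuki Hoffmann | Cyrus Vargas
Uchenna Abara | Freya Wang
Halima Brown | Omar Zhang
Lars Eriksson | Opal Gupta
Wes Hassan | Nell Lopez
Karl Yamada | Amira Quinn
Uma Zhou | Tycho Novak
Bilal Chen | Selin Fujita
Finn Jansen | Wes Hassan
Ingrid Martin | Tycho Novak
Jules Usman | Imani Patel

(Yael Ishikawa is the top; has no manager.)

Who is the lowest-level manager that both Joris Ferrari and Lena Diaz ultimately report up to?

Joris Ferrari's chain of managers is Yannick Park, Amira Quinn, Wendy Singh, Ivan Weber, Yael Ishikawa. Lena Diaz's chain of managers is Amira Quinn, Wendy Singh, Ivan Weber, Yael Ishikawa. The first manager that appears in both chains is Amira Quinn.

Amira Quinn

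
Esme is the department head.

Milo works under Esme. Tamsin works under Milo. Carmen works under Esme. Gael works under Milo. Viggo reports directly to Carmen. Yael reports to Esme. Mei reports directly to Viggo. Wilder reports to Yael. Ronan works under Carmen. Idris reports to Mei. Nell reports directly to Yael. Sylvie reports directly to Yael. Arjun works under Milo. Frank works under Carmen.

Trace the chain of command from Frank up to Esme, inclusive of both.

Frank -> Carmen -> Esme

Frank reports to Carmen. Carmen reports to Esme. Esme is at the top.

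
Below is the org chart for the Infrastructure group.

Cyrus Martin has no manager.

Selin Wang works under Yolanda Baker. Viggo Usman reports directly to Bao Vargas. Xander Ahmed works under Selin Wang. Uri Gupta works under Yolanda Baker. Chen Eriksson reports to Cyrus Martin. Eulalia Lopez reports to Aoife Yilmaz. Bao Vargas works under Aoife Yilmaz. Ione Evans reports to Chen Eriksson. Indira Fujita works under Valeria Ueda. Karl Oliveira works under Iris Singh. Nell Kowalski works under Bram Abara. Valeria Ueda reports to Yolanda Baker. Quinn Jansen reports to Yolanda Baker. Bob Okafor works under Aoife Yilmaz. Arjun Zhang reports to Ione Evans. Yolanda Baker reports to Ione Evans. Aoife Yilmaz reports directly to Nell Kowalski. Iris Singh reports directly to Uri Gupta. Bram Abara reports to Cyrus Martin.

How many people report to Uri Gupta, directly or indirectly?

2

Uri Gupta directly manages Iris Singh. Under Iris Singh: Karl Oliveira (1). That's 2 in total.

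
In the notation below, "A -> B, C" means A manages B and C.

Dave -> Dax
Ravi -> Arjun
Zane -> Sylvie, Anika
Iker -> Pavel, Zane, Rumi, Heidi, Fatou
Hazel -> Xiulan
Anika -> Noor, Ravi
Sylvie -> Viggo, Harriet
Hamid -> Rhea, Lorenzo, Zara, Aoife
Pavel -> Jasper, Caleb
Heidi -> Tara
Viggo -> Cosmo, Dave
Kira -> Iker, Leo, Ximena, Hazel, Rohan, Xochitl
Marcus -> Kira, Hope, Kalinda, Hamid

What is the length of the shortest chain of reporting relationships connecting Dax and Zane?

4

Dax is in Zane's organization: the chain from Dax up to Zane is Dax → Dave → Viggo → Sylvie → Zane, which is 4 links.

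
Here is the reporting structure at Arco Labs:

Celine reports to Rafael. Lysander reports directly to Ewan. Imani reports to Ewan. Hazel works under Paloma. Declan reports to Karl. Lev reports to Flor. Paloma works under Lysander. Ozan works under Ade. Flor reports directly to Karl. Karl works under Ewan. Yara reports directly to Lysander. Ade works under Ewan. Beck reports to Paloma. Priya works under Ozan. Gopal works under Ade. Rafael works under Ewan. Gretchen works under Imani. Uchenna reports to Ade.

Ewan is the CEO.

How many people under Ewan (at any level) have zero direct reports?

The people in Ewan's organization with no one reporting to them are Celine, Lev, Declan, Yara, Hazel, Beck, Uchenna, Gopal, Priya, Gretchen. That is 10.

10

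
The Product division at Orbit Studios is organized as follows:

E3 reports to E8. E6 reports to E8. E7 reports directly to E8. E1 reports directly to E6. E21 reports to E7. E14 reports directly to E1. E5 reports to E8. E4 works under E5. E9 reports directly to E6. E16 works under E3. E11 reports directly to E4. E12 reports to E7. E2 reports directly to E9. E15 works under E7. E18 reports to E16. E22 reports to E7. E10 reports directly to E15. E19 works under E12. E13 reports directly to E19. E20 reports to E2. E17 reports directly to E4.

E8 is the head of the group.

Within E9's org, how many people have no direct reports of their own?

1

The only person in E9's organization with no one reporting to them is E20. That is 1.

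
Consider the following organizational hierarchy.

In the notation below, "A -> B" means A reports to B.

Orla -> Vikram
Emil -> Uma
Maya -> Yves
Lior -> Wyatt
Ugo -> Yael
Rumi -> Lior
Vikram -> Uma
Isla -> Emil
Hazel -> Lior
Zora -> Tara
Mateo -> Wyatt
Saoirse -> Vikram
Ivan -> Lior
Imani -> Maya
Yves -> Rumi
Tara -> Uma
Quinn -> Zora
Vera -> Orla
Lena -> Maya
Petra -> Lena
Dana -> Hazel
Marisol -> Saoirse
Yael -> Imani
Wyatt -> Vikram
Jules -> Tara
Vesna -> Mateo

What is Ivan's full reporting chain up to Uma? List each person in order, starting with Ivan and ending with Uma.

Ivan reports to Lior. Lior reports to Wyatt. Wyatt reports to Vikram. Vikram reports to Uma. Uma is at the top.

Ivan -> Lior -> Wyatt -> Vikram -> Uma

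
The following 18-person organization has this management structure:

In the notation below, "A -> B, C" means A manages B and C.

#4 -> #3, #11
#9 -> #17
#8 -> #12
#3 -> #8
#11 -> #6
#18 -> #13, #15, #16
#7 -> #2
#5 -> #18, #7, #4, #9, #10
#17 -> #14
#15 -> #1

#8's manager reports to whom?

#4

#8 reports to #3, and #3 reports to #4. So #8's skip-level manager is #4.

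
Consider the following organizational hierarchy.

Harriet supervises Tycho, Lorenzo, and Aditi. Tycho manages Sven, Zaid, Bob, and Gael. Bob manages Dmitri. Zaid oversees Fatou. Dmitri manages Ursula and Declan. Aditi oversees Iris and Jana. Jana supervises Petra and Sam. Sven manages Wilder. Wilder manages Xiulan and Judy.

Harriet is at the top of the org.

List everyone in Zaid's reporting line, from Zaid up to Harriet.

Zaid reports to Tycho. Tycho reports to Harriet. Harriet is at the top.

Zaid -> Tycho -> Harriet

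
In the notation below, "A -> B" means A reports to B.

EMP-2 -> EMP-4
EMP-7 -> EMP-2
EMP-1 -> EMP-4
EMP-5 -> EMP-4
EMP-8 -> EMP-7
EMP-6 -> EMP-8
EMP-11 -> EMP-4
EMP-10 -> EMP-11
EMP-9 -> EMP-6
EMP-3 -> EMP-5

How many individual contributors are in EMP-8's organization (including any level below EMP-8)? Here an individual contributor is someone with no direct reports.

The only person in EMP-8's organization with no one reporting to them is EMP-9. That is 1.

1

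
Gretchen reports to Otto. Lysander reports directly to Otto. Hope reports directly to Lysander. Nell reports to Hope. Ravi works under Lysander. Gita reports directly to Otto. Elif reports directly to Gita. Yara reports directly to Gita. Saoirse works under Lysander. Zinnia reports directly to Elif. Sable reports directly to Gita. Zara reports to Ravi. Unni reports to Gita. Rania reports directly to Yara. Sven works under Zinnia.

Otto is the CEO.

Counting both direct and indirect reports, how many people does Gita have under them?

Gita directly manages Elif, Yara, Sable, Unni. Under Elif: Zinnia, Sven (2). Under Yara: Rania (1). Sable has no reports. Unni has no reports. So Gita's organization is 4 direct reports plus everyone under them: 3 + 2 + 1 + 1 = 7.

7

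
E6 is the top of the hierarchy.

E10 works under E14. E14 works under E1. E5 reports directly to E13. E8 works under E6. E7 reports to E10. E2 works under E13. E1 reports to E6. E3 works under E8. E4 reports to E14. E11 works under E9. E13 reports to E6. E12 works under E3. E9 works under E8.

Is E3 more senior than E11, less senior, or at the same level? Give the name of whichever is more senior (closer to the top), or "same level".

E3

E3 is 2 levels below E6; E11 is 3. E3 is higher.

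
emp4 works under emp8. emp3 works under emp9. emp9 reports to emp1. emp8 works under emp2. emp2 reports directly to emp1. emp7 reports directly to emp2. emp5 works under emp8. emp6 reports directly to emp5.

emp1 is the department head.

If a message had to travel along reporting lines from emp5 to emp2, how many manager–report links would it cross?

2

emp5 is in emp2's organization: the chain from emp5 up to emp2 is emp5 → emp8 → emp2, which is 2 links.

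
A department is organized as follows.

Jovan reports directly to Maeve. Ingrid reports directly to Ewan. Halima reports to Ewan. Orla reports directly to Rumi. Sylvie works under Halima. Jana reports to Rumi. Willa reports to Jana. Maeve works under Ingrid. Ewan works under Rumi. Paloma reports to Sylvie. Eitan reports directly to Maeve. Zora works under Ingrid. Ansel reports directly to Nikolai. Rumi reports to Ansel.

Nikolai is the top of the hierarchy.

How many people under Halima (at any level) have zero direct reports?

1

The only person in Halima's organization with no one reporting to them is Paloma. That is 1.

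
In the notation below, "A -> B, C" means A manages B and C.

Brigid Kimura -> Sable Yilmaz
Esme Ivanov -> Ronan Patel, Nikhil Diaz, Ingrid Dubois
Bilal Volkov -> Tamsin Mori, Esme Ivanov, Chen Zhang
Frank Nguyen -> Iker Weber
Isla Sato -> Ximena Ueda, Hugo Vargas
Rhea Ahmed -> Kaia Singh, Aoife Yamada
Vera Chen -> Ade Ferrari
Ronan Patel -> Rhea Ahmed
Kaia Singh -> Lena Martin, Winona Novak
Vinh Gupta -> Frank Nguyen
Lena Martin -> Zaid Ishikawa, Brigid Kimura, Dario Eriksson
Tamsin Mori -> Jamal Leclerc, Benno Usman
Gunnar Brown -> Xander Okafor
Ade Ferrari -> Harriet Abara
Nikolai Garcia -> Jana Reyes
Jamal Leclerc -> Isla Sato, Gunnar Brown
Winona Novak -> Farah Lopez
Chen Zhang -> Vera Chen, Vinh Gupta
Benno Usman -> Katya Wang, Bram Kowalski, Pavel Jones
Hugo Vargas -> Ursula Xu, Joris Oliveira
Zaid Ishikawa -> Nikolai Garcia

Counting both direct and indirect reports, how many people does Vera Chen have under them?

2

Vera Chen directly manages Ade Ferrari. Under Ade Ferrari: Harriet Abara (1). That's 2 in total.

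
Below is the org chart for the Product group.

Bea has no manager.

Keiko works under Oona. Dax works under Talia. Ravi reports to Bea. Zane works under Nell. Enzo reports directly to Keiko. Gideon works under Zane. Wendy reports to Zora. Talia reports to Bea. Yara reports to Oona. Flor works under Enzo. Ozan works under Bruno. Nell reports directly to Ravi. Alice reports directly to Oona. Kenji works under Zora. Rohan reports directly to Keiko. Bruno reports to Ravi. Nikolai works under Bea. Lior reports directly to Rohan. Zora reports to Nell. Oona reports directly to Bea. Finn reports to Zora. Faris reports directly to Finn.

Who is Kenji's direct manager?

Kenji reports directly to Zora.

Zora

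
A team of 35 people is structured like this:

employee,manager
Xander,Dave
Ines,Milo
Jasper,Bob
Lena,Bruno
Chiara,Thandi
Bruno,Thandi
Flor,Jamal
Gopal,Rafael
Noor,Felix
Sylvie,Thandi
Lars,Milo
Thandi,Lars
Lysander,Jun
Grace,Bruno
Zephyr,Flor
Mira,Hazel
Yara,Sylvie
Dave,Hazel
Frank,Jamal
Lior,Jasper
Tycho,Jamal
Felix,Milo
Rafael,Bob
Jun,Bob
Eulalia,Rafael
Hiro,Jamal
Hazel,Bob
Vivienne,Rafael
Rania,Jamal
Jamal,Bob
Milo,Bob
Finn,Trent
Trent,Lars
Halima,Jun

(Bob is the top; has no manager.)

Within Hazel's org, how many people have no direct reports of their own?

2

The people in Hazel's organization with no one reporting to them are Mira, Xander. That is 2.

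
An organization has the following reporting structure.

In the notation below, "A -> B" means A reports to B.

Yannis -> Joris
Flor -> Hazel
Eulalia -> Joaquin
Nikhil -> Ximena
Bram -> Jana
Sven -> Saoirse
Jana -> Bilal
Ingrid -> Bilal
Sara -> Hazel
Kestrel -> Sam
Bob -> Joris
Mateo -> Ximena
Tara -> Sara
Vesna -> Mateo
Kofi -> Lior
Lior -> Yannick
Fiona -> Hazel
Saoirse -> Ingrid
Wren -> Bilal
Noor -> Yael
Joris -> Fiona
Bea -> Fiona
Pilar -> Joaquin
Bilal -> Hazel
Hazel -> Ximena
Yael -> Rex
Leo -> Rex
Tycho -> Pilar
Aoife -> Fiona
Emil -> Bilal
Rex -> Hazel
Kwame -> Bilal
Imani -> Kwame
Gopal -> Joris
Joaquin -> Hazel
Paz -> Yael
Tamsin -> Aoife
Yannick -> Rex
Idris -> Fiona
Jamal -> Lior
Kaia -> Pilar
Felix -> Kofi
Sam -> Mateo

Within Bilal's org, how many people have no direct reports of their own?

5

The people in Bilal's organization with no one reporting to them are Imani, Wren, Emil, Bram, Sven. That is 5.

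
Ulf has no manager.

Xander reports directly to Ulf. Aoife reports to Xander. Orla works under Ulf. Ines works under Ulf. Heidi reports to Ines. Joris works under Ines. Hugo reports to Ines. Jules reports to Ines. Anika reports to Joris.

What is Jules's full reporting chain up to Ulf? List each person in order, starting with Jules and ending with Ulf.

Jules -> Ines -> Ulf

Jules reports to Ines. Ines reports to Ulf. Ulf is at the top.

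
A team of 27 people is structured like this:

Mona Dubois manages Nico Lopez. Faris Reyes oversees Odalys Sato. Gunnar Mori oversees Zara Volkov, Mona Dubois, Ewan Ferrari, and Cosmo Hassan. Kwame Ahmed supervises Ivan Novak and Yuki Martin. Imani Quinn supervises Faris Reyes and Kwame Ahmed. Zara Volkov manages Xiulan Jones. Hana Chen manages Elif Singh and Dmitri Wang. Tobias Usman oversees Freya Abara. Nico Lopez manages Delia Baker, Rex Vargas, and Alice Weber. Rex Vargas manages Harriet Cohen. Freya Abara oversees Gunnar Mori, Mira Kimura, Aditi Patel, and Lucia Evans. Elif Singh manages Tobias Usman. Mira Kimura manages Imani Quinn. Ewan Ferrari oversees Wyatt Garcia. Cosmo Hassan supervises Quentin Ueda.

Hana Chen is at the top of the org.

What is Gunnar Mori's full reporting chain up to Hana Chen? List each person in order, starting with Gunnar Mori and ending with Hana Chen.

Gunnar Mori -> Freya Abara -> Tobias Usman -> Elif Singh -> Hana Chen

Gunnar Mori reports to Freya Abara. Freya Abara reports to Tobias Usman. Tobias Usman reports to Elif Singh. Elif Singh reports to Hana Chen. Hana Chen is at the top.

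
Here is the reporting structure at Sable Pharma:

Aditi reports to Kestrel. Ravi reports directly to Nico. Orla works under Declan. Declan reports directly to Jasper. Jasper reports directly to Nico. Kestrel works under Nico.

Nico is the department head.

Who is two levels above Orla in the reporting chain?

Orla reports to Declan, and Declan reports to Jasper. So Orla's skip-level manager is Jasper.

Jasper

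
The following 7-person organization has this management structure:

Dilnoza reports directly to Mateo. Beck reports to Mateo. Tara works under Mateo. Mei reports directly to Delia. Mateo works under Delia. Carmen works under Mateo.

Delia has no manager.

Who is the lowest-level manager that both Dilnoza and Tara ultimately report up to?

Dilnoza's chain of managers is Mateo, Delia. Tara's chain of managers is Mateo, Delia. The first manager that appears in both chains is Mateo.

Mateo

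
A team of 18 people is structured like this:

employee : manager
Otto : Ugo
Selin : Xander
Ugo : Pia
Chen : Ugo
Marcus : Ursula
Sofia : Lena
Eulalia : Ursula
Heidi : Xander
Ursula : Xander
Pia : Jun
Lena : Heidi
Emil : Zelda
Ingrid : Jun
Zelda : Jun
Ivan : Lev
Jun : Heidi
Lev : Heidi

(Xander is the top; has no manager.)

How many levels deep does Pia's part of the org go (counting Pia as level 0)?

2

The longest chain under Pia runs Pia → Ugo → Chen, which is 2 levels below Pia.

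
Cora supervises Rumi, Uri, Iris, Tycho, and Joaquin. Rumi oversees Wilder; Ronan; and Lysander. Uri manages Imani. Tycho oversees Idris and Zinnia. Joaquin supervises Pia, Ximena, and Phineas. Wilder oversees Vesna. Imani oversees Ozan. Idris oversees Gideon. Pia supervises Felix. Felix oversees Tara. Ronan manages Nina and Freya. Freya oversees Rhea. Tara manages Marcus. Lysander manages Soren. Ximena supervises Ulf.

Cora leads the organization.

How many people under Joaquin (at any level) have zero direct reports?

3

The people in Joaquin's organization with no one reporting to them are Phineas, Ulf, Marcus. That is 3.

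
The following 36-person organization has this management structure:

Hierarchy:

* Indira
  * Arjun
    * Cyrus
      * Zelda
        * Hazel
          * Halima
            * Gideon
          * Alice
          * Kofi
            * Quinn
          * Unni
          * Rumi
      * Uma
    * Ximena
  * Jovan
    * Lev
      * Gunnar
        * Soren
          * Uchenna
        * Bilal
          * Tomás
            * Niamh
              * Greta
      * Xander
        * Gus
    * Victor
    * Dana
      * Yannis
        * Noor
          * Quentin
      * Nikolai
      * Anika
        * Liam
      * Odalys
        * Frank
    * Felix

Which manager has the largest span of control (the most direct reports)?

Hazel

Direct-report counts: Indira has 2; Jovan has 4; Dana has 4; Odalys has 1; Anika has 1; Yannis has 1; Noor has 1; Lev has 2; Xander has 1; Gunnar has 2; Bilal has 1; Tomás has 1; Niamh has 1; Soren has 1; Arjun has 2; Cyrus has 2; Zelda has 1; Hazel has 5; Kofi has 1; Halima has 1. The largest is 5, held by Hazel.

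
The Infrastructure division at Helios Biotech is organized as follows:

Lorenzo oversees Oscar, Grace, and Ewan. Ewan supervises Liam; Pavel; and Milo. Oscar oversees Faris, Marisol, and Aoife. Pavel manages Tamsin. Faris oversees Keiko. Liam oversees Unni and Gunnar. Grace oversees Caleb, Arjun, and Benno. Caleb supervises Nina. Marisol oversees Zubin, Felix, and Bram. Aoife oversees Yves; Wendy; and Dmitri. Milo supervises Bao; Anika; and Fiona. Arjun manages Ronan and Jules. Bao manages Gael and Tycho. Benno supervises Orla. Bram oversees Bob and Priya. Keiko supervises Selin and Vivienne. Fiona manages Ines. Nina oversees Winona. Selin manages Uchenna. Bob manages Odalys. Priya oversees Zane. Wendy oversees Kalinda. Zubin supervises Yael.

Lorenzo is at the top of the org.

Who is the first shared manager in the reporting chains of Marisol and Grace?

Lorenzo

Marisol's chain of managers is Oscar, Lorenzo. Grace's chain of managers is Lorenzo. The first manager that appears in both chains is Lorenzo.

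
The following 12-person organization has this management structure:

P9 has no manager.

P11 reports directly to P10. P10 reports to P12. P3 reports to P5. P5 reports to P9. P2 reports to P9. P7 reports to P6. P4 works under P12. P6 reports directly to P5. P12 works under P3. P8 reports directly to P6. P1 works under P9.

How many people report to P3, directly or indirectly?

4

P3 directly manages P12. Under P12: P4, P10, P11 (3). That's 4 in total.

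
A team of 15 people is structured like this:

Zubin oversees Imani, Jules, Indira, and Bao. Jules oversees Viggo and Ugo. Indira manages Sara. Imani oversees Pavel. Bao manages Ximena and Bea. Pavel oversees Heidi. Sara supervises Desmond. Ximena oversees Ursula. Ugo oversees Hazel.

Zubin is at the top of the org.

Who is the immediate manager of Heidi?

Heidi reports directly to Pavel.

Pavel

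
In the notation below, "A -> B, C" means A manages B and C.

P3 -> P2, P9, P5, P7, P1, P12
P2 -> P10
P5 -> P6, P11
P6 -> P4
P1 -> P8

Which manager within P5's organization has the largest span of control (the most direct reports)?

Direct-report counts within P5's organization: P5 has 2; P6 has 1. The largest is 2, held by P5.

P5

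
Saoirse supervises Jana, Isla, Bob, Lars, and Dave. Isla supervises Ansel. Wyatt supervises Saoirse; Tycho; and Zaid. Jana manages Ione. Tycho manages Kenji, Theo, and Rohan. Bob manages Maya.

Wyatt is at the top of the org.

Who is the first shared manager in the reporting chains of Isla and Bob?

Saoirse

Isla's chain of managers is Saoirse, Wyatt. Bob's chain of managers is Saoirse, Wyatt. The first manager that appears in both chains is Saoirse.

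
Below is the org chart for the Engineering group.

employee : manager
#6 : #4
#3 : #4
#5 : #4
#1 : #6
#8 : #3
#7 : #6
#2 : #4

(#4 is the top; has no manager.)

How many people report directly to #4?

#4 directly manages #6, #3, #5, #2. That is 4 direct reports.

4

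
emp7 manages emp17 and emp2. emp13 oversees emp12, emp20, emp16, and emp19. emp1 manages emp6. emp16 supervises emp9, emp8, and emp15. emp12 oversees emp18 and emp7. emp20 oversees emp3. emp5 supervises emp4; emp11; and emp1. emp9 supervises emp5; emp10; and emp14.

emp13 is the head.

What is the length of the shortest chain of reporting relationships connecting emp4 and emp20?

emp4 is 4 levels below emp13, and emp20 is 1 level below emp13 (their lowest common manager). The shortest path runs up from emp4 to emp13 and back down to emp20: 4 + 1 = 5 links.

5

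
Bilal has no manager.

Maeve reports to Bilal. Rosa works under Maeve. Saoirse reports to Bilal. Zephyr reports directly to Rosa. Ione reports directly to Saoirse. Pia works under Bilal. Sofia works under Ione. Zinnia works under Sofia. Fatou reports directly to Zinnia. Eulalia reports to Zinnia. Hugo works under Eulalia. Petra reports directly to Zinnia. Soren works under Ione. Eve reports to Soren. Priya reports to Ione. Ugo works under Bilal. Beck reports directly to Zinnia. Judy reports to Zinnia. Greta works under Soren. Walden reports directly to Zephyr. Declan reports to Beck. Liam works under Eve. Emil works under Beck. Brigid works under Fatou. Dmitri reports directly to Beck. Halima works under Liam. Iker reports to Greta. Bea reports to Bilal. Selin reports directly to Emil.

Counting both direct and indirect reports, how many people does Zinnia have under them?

11

Zinnia directly manages Fatou, Eulalia, Petra, Beck, Judy. Under Fatou: Brigid (1). Under Eulalia: Hugo (1). Petra has no reports. Under Beck: Dmitri, Emil, Selin, Declan (4). Judy has no reports. So Zinnia's organization is 5 direct reports plus everyone under them: 2 + 2 + 1 + 5 + 1 = 11.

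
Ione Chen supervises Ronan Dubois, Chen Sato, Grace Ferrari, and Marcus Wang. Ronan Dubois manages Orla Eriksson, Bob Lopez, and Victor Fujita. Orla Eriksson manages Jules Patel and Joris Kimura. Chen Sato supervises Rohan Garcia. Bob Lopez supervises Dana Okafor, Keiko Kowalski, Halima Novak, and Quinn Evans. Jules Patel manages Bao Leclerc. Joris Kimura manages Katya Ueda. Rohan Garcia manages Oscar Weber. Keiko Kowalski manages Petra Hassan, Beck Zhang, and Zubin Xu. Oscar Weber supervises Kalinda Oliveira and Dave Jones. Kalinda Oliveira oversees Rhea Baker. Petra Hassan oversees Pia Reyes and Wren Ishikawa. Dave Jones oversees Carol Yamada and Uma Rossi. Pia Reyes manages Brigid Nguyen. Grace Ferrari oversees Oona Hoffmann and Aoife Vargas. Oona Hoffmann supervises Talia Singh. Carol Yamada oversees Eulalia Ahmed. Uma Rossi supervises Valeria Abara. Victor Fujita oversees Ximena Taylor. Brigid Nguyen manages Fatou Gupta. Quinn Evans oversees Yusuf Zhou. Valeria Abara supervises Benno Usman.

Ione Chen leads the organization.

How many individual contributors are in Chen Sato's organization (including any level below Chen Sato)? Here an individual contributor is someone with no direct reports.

3

The people in Chen Sato's organization with no one reporting to them are Benno Usman, Eulalia Ahmed, Rhea Baker. That is 3.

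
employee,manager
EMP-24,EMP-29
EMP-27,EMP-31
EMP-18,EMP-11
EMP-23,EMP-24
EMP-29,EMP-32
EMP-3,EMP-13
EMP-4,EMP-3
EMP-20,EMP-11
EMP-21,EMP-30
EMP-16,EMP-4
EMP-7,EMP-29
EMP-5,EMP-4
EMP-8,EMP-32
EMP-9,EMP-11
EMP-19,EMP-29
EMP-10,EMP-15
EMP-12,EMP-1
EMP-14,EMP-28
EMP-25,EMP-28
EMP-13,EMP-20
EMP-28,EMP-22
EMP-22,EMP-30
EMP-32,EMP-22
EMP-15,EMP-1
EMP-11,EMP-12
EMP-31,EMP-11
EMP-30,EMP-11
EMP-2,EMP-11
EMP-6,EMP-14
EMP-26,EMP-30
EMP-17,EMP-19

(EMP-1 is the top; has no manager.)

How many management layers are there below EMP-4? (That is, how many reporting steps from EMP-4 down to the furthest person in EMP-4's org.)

The longest chain under EMP-4 runs EMP-4 → EMP-5, which is 1 level below EMP-4.

1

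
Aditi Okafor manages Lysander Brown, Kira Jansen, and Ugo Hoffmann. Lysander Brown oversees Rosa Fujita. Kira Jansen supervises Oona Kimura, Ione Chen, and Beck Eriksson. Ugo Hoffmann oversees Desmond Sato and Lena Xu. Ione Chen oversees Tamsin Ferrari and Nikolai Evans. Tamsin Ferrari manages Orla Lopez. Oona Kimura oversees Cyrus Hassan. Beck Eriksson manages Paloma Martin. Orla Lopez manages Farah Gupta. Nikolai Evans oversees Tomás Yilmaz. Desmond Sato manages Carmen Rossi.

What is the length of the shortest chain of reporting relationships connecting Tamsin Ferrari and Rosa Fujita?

Tamsin Ferrari is 3 levels below Aditi Okafor, and Rosa Fujita is 2 levels below Aditi Okafor (their lowest common manager). The shortest path runs up from Tamsin Ferrari to Aditi Okafor and back down to Rosa Fujita: 3 + 2 = 5 links.

5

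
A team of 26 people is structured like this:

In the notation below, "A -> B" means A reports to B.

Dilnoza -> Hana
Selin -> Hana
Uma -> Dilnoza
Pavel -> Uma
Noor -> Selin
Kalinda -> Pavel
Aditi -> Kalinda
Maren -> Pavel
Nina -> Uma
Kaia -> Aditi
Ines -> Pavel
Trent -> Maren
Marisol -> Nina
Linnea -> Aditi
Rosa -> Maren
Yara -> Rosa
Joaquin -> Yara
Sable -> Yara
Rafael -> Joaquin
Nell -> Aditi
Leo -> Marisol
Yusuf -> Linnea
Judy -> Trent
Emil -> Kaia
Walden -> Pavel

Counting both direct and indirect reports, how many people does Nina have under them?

Nina directly manages Marisol. Under Marisol: Leo (1). That's 2 in total.

2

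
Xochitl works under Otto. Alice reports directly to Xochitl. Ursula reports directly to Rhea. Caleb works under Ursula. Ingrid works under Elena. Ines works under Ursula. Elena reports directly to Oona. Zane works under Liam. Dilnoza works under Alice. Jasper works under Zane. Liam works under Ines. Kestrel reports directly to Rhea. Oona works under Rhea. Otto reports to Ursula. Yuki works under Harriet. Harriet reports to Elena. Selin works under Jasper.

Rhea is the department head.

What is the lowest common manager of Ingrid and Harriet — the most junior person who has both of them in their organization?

Elena

Ingrid's chain of managers is Elena, Oona, Rhea. Harriet's chain of managers is Elena, Oona, Rhea. The first manager that appears in both chains is Elena.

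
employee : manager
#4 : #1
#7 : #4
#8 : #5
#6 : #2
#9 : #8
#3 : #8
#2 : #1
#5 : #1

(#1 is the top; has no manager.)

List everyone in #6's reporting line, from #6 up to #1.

#6 reports to #2. #2 reports to #1. #1 is at the top.

#6 -> #2 -> #1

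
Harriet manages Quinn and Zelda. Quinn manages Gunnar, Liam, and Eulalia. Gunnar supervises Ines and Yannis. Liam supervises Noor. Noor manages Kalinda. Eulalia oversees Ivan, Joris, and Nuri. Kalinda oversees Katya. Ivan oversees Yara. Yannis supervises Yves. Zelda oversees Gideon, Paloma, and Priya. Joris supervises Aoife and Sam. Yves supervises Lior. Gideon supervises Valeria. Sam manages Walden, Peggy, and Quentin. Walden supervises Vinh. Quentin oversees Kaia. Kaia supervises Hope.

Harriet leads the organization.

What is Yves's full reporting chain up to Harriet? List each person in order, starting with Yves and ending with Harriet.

Yves -> Yannis -> Gunnar -> Quinn -> Harriet

Yves reports to Yannis. Yannis reports to Gunnar. Gunnar reports to Quinn. Quinn reports to Harriet. Harriet is at the top.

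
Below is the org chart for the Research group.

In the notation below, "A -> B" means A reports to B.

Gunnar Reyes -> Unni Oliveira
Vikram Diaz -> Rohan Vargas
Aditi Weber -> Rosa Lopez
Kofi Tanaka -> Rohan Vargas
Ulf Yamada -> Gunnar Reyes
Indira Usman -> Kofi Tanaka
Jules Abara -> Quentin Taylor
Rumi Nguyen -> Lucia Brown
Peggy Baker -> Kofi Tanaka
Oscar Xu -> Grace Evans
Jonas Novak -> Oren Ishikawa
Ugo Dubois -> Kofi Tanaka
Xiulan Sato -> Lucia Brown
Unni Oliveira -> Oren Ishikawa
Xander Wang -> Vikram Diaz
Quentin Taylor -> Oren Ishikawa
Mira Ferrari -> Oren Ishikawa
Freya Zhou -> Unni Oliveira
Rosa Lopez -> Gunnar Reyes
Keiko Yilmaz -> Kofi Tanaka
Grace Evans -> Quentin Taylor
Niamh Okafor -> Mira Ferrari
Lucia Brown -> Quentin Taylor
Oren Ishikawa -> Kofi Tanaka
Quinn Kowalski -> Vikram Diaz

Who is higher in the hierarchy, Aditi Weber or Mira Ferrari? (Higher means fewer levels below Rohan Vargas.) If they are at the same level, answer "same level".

Mira Ferrari

Aditi Weber is 6 levels below Rohan Vargas; Mira Ferrari is 3. Mira Ferrari is higher.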